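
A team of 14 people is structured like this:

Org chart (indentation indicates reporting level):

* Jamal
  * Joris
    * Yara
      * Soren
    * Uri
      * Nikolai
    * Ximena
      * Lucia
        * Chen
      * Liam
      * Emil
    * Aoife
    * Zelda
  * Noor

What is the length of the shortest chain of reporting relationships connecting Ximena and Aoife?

2

Ximena is 1 level below Joris, and Aoife is 1 level below Joris (their lowest common manager). The shortest path runs up from Ximena to Joris and back down to Aoife: 1 + 1 = 2 links.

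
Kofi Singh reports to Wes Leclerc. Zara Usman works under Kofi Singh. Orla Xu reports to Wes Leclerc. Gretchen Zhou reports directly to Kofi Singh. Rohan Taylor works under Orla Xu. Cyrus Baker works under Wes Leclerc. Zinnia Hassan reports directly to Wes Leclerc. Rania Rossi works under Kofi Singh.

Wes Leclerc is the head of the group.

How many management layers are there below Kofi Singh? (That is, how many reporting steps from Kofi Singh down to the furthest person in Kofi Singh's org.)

The longest chain under Kofi Singh runs Kofi Singh → Gretchen Zhou, which is 1 level below Kofi Singh.

1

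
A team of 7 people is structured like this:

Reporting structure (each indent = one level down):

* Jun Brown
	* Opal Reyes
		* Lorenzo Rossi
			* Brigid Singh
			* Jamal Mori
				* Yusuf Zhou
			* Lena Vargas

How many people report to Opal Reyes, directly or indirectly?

Opal Reyes directly manages Lorenzo Rossi. Under Lorenzo Rossi: Lena Vargas, Jamal Mori, Yusuf Zhou, Brigid Singh (4). That's 5 in total.

5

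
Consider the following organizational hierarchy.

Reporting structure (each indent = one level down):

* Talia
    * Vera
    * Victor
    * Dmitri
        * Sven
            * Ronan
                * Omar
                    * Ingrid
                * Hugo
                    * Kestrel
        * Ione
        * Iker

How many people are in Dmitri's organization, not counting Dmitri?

8

Dmitri directly manages Sven, Ione, Iker. Under Sven: Ronan, Hugo, Kestrel, Omar, Ingrid (5). Ione has no reports. Iker has no reports. So Dmitri's organization is 3 direct reports plus everyone under them: 6 + 1 + 1 = 8.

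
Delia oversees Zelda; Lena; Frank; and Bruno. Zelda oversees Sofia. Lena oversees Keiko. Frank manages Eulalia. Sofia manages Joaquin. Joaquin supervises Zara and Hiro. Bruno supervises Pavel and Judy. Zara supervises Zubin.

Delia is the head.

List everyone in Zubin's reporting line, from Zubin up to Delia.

Zubin -> Zara -> Joaquin -> Sofia -> Zelda -> Delia

Zubin reports to Zara. Zara reports to Joaquin. Joaquin reports to Sofia. Sofia reports to Zelda. Zelda reports to Delia. Delia is at the top.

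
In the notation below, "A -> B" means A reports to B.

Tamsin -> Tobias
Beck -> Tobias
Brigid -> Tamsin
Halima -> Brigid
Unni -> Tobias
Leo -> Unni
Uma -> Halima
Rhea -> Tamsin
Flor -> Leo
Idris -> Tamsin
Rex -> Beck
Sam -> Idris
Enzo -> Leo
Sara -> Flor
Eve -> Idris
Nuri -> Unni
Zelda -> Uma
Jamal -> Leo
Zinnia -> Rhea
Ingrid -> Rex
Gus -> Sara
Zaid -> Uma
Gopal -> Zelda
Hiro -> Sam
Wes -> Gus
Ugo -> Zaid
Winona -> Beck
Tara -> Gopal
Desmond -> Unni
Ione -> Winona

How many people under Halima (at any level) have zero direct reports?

2

The people in Halima's organization with no one reporting to them are Ugo, Tara. That is 2.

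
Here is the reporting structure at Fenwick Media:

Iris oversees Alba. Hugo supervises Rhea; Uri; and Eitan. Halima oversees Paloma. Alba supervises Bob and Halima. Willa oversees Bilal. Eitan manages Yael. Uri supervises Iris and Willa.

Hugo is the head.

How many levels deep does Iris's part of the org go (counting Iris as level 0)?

The longest chain under Iris runs Iris → Alba → Halima → Paloma, which is 3 levels below Iris.

3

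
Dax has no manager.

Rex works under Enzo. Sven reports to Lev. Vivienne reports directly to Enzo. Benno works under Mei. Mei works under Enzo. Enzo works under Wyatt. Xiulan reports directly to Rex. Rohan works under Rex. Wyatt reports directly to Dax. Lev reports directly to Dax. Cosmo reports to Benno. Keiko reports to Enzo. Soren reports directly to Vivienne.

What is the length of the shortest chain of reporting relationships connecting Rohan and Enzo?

2

Rohan is in Enzo's organization: the chain from Rohan up to Enzo is Rohan → Rex → Enzo, which is 2 links.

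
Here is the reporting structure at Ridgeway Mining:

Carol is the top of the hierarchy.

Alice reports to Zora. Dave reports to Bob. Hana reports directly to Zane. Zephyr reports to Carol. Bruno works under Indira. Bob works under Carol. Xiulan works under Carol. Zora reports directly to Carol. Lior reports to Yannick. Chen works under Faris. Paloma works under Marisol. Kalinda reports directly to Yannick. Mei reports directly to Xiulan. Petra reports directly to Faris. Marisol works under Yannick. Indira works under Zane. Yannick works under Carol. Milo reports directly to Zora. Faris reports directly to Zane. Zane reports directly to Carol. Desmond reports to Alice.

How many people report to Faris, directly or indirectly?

Faris directly manages Chen, Petra. Chen has no reports. Petra has no reports. So Faris's organization is 2 direct reports plus everyone under them: 1 + 1 = 2.

2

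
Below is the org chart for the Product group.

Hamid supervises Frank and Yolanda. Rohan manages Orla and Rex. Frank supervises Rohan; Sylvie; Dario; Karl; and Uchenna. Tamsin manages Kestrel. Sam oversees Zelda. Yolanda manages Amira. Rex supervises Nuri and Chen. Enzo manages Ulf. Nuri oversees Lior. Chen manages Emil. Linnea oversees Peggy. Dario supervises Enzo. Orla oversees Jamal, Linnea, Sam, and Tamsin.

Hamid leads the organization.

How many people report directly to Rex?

2

Rex directly manages Nuri, Chen. That is 2 direct reports.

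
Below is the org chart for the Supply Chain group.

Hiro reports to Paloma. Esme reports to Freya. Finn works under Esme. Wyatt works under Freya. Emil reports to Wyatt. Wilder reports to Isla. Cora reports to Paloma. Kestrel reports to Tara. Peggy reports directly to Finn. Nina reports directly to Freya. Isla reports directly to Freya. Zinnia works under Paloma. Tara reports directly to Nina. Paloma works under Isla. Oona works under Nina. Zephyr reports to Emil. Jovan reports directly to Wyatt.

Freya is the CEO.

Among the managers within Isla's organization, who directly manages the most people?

Direct-report counts within Isla's organization: Isla has 2; Paloma has 3. The largest is 3, held by Paloma.

Paloma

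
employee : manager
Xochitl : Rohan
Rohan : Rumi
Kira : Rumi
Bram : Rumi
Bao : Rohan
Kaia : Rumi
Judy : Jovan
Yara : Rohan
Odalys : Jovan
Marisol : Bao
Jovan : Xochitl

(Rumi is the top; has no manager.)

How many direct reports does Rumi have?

Rumi directly manages Rohan, Kaia, Kira, Bram. That is 4 direct reports.

4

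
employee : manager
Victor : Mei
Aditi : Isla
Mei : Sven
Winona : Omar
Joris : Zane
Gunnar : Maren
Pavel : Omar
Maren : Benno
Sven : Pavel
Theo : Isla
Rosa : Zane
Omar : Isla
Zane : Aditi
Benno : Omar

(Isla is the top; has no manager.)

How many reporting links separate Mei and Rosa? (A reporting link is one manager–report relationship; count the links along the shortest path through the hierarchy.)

7

Mei is 4 levels below Isla, and Rosa is 3 levels below Isla (their lowest common manager). The shortest path runs up from Mei to Isla and back down to Rosa: 4 + 3 = 7 links.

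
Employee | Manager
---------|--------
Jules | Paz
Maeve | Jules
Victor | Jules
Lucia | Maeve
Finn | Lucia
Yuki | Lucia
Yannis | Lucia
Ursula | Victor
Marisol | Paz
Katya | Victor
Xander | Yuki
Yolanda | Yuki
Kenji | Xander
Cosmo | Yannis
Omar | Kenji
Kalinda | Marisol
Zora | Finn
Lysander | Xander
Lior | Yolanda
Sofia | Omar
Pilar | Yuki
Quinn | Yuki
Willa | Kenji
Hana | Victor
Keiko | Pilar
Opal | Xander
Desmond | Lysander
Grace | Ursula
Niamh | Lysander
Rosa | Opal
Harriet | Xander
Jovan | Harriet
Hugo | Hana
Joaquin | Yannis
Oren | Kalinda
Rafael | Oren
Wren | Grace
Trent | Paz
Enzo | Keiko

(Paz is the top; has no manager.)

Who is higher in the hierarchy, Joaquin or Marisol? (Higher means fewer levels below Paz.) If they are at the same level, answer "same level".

Marisol

Joaquin is 5 levels below Paz; Marisol is 1. Marisol is higher.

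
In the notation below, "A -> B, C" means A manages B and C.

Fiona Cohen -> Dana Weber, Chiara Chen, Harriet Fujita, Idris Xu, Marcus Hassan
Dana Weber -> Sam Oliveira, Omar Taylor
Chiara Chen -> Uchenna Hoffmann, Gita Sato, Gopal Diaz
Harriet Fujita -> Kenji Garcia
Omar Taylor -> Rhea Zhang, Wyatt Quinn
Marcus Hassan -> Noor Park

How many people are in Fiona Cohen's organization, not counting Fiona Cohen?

Fiona Cohen directly manages Dana Weber, Chiara Chen, Harriet Fujita, Idris Xu, Marcus Hassan. Under Dana Weber: Omar Taylor, Wyatt Quinn, Rhea Zhang, Sam Oliveira (4). Under Chiara Chen: Gopal Diaz, Gita Sato, Uchenna Hoffmann (3). Under Harriet Fujita: Kenji Garcia (1). Idris Xu has no reports. Under Marcus Hassan: Noor Park (1). So Fiona Cohen's organization is 5 direct reports plus everyone under them: 5 + 4 + 2 + 1 + 2 = 14.

14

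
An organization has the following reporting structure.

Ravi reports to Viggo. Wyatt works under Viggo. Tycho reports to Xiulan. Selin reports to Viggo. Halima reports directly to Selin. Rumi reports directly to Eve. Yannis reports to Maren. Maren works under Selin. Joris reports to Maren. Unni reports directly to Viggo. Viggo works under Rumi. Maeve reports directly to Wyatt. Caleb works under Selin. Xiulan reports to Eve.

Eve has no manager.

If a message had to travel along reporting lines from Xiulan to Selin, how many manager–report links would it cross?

4

Xiulan is 1 level below Eve, and Selin is 3 levels below Eve (their lowest common manager). The shortest path runs up from Xiulan to Eve and back down to Selin: 1 + 3 = 4 links.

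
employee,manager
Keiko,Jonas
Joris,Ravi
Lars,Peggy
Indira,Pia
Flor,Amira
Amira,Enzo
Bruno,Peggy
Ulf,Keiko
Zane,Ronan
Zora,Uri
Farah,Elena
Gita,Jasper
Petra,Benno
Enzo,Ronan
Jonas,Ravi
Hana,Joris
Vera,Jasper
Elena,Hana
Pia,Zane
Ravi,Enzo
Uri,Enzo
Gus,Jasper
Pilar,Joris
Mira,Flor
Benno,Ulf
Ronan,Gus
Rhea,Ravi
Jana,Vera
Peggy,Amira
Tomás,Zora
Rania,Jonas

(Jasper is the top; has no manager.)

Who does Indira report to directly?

Indira reports directly to Pia.

Pia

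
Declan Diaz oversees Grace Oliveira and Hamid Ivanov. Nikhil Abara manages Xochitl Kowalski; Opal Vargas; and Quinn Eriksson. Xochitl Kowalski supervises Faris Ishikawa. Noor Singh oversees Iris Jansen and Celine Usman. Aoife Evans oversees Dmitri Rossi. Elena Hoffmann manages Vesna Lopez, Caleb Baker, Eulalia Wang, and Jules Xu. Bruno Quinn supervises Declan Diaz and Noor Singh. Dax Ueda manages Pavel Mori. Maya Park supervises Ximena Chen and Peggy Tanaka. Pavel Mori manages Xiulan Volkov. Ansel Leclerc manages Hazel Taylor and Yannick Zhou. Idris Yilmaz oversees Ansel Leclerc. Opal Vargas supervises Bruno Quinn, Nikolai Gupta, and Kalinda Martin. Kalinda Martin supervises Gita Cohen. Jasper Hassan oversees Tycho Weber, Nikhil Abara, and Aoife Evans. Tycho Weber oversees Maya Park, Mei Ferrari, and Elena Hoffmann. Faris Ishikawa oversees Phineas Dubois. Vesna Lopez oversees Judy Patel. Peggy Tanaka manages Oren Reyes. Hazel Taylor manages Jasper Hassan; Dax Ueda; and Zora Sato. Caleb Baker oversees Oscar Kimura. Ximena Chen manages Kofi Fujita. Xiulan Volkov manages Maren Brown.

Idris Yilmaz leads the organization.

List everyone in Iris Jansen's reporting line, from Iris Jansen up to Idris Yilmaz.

Iris Jansen reports to Noor Singh. Noor Singh reports to Bruno Quinn. Bruno Quinn reports to Opal Vargas. Opal Vargas reports to Nikhil Abara. Nikhil Abara reports to Jasper Hassan. Jasper Hassan reports to Hazel Taylor. Hazel Taylor reports to Ansel Leclerc. Ansel Leclerc reports to Idris Yilmaz. Idris Yilmaz is at the top.

Iris Jansen -> Noor Singh -> Bruno Quinn -> Opal Vargas -> Nikhil Abara -> Jasper Hassan -> Hazel Taylor -> Ansel Leclerc -> Idris Yilmaz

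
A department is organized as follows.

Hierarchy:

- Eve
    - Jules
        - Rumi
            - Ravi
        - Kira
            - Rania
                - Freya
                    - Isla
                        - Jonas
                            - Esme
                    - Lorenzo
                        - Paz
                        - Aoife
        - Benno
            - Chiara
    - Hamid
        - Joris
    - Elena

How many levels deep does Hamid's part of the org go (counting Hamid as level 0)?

The longest chain under Hamid runs Hamid → Joris, which is 1 level below Hamid.

1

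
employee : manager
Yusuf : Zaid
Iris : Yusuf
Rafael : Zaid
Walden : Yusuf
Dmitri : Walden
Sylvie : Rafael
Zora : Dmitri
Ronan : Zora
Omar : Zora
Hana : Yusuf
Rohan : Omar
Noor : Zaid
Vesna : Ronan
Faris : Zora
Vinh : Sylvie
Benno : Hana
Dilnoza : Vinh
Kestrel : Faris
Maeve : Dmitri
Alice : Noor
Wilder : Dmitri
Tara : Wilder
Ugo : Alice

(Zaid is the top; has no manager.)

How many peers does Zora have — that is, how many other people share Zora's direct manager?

2

Zora reports to Dmitri. Dmitri's other direct reports are Maeve, Wilder — 2 peers.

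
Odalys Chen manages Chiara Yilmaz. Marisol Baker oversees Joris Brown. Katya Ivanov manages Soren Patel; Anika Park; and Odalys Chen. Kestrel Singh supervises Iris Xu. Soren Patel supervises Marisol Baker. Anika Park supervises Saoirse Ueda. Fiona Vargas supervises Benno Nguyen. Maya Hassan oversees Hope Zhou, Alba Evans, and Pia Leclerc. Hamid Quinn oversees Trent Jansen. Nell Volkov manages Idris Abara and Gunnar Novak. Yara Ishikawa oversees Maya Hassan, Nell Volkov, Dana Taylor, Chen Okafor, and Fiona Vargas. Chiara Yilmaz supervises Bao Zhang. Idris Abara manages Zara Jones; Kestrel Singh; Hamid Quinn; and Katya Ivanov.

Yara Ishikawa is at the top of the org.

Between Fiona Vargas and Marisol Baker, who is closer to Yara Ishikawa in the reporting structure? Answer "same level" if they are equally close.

Fiona Vargas is 1 level below Yara Ishikawa; Marisol Baker is 5. Fiona Vargas is higher.

Fiona Vargas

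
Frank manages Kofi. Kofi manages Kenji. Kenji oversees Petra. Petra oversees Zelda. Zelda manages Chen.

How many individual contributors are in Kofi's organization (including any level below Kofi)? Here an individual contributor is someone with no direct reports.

1

The only person in Kofi's organization with no one reporting to them is Chen. That is 1.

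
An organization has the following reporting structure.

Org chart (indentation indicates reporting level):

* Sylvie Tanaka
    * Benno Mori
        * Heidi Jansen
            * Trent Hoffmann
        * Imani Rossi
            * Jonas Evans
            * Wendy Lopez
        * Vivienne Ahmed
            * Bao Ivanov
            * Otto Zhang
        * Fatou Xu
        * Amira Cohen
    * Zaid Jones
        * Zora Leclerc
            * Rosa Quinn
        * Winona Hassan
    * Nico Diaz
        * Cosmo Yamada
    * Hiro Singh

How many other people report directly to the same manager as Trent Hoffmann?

0

Trent Hoffmann reports to Heidi Jansen, and Heidi Jansen has no other direct reports. Trent Hoffmann has 0 peers.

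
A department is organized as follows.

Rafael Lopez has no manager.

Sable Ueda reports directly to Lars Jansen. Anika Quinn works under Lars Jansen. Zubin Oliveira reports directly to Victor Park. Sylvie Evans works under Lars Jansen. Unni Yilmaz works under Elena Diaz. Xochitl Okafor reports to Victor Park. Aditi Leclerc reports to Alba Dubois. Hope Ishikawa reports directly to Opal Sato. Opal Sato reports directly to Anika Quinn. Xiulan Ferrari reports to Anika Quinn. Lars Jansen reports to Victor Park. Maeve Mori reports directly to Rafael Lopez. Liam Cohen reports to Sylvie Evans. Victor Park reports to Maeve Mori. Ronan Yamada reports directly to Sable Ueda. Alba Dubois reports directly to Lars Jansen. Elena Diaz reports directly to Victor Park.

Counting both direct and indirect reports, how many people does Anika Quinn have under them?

3

Anika Quinn directly manages Opal Sato, Xiulan Ferrari. Under Opal Sato: Hope Ishikawa (1). Xiulan Ferrari has no reports. So Anika Quinn's organization is 2 direct reports plus everyone under them: 2 + 1 = 3.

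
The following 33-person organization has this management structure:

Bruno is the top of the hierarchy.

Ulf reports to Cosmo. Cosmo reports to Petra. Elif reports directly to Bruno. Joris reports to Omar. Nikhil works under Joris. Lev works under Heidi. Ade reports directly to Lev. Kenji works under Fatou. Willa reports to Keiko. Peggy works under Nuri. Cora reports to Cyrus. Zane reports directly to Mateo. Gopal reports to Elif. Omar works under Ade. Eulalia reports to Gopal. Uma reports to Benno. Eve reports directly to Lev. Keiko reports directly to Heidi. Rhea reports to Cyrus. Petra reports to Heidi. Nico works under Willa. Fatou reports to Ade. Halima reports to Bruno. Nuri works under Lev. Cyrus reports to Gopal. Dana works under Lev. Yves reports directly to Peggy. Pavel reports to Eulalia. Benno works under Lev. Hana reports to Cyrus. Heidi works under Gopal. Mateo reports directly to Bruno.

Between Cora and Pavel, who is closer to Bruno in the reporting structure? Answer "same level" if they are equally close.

Both Cora and Pavel are 4 levels below Bruno.

same level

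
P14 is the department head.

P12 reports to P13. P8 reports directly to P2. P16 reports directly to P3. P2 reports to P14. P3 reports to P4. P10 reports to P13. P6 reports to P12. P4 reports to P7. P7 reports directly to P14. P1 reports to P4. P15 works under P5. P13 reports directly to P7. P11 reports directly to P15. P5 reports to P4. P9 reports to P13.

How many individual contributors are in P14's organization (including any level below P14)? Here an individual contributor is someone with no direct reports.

7

The people in P14's organization with no one reporting to them are P8, P1, P16, P11, P9, P10, P6. That is 7.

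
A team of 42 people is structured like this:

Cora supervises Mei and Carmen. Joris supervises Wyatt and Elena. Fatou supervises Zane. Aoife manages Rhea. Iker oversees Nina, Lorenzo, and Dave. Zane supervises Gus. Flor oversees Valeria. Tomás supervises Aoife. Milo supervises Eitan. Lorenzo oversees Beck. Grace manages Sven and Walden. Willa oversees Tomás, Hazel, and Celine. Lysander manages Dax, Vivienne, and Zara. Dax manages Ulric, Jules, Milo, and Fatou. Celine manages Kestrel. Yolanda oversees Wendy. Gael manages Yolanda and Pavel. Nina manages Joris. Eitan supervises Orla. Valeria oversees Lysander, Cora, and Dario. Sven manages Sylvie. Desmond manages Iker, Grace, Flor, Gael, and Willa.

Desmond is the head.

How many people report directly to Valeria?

3

Valeria directly manages Lysander, Cora, Dario. That is 3 direct reports.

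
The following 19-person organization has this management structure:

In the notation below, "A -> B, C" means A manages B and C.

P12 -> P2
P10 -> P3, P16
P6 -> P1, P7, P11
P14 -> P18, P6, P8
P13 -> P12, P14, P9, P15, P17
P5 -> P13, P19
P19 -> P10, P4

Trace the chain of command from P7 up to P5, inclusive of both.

P7 -> P6 -> P14 -> P13 -> P5

P7 reports to P6. P6 reports to P14. P14 reports to P13. P13 reports to P5. P5 is at the top.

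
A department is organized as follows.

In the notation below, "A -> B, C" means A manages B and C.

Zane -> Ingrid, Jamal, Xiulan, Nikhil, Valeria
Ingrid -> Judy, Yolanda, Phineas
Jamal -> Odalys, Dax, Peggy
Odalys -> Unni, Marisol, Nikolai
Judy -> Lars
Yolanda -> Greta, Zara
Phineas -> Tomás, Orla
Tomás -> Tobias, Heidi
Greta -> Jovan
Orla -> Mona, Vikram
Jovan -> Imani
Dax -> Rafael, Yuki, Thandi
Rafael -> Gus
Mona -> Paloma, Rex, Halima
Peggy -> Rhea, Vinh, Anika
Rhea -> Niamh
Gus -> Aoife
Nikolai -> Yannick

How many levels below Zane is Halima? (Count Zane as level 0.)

Chain from Halima up to Zane: Halima → Mona → Orla → Phineas → Ingrid → Zane. That is 5 steps up, so Halima is 5 levels below Zane.

5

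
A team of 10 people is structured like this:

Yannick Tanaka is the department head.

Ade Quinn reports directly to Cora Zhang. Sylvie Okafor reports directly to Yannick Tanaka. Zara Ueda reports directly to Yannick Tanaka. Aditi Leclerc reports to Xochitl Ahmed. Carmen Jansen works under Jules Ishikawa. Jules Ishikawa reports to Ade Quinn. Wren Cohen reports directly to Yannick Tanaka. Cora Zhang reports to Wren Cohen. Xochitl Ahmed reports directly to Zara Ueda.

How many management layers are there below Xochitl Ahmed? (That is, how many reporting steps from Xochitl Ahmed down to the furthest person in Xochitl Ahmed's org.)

1

The longest chain under Xochitl Ahmed runs Xochitl Ahmed → Aditi Leclerc, which is 1 level below Xochitl Ahmed.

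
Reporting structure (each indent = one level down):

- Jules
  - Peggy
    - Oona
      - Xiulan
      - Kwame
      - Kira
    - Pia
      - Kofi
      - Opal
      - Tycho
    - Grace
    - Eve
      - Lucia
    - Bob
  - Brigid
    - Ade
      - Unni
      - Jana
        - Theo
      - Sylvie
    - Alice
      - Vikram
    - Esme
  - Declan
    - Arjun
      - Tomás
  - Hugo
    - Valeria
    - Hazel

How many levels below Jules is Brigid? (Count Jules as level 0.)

Chain from Brigid up to Jules: Brigid → Jules. That is 1 step up, so Brigid is 1 level below Jules.

1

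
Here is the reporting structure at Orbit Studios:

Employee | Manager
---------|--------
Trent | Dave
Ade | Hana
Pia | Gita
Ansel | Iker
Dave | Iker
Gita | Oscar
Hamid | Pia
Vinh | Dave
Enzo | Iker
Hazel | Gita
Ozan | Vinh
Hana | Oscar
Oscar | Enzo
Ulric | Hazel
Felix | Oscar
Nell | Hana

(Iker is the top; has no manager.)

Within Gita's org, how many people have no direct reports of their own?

2

The people in Gita's organization with no one reporting to them are Hamid, Ulric. That is 2.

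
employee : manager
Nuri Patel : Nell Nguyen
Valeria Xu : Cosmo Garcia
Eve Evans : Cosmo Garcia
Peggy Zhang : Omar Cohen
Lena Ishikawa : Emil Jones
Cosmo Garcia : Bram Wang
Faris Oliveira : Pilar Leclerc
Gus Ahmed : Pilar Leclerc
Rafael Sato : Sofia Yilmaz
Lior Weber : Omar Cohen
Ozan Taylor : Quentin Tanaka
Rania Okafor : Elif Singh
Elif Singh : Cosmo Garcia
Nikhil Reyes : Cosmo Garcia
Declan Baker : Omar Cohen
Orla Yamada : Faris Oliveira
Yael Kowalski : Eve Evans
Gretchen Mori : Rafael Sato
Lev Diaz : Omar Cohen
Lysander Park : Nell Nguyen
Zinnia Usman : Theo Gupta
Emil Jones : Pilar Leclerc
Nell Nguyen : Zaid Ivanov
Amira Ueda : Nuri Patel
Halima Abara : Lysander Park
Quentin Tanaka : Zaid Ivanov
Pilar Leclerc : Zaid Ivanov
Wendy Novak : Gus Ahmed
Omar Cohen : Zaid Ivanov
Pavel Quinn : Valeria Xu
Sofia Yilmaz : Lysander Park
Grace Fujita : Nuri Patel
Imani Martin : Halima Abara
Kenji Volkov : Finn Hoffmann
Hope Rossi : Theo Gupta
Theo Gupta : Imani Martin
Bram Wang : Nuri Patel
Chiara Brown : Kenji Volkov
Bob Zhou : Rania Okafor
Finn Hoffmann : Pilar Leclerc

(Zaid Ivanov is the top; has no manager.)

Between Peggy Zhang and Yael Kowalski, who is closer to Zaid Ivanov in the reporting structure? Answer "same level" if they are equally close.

Peggy Zhang

Peggy Zhang is 2 levels below Zaid Ivanov; Yael Kowalski is 6. Peggy Zhang is higher.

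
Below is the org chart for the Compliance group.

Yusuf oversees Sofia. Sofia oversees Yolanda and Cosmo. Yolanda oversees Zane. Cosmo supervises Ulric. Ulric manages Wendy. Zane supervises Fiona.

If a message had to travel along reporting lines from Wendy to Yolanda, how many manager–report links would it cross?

4

Wendy is 3 levels below Sofia, and Yolanda is 1 level below Sofia (their lowest common manager). The shortest path runs up from Wendy to Sofia and back down to Yolanda: 3 + 1 = 4 links.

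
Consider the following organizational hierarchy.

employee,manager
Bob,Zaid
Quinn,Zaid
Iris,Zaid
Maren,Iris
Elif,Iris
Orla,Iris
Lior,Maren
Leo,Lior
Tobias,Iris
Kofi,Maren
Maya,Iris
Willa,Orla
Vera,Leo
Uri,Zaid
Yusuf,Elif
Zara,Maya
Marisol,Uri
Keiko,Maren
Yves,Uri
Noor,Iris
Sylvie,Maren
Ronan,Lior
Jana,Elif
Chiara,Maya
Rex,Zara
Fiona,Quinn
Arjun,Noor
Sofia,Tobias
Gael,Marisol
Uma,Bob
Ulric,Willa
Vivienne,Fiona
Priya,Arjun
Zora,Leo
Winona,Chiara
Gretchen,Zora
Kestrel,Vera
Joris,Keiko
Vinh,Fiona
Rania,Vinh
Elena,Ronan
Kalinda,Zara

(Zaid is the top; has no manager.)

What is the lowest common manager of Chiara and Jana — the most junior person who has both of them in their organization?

Iris

Chiara's chain of managers is Maya, Iris, Zaid. Jana's chain of managers is Elif, Iris, Zaid. The first manager that appears in both chains is Iris.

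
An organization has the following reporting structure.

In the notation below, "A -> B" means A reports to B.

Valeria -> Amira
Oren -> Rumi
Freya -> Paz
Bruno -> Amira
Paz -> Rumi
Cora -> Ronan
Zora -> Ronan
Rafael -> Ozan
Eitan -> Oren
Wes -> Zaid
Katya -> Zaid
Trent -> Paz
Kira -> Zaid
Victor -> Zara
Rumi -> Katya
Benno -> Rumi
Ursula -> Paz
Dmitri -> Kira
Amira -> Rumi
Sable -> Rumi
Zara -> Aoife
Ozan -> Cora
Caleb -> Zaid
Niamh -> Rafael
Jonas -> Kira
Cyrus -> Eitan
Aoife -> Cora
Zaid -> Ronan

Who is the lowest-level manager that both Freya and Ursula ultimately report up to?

Freya's chain of managers is Paz, Rumi, Katya, Zaid, Ronan. Ursula's chain of managers is Paz, Rumi, Katya, Zaid, Ronan. The first manager that appears in both chains is Paz.

Paz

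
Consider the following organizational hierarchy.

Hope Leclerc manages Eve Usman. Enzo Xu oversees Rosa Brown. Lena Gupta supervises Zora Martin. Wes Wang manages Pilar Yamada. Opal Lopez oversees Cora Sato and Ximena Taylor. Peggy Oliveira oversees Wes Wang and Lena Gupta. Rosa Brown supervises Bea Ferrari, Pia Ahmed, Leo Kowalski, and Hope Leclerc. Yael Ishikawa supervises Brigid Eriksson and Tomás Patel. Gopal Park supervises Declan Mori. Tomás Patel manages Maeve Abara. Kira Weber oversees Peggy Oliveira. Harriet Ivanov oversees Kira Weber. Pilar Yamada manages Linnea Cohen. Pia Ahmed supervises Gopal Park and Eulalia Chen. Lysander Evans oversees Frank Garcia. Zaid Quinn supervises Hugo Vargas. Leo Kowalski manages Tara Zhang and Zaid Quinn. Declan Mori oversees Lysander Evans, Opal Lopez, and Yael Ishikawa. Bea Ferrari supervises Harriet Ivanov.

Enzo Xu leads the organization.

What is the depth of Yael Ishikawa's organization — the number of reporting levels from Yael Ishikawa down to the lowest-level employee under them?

The longest chain under Yael Ishikawa runs Yael Ishikawa → Tomás Patel → Maeve Abara, which is 2 levels below Yael Ishikawa.

2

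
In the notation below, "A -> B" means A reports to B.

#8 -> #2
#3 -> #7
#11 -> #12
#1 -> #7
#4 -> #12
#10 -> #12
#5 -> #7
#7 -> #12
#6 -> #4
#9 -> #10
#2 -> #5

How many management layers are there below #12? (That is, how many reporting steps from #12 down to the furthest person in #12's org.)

The longest chain under #12 runs #12 → #7 → #5 → #2 → #8, which is 4 levels below #12.

4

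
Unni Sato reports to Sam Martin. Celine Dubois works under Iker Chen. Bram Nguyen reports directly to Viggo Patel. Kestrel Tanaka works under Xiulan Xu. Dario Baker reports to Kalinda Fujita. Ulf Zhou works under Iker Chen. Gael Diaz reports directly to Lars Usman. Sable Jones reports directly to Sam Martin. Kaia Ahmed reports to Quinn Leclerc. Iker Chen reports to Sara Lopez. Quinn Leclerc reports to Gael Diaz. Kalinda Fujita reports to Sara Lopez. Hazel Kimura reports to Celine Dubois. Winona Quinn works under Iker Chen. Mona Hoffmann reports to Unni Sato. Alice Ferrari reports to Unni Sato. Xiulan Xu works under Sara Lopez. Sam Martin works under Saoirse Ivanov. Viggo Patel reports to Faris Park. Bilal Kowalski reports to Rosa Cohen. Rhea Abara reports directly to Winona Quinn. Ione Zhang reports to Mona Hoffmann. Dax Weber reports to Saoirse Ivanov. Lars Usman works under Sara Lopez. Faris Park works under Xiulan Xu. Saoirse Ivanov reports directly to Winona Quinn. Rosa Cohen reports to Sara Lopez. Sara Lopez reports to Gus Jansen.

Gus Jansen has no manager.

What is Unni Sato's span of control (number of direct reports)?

2

Unni Sato directly manages Mona Hoffmann, Alice Ferrari. That is 2 direct reports.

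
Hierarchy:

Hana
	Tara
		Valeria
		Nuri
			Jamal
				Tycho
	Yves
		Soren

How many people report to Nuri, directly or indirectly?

Nuri directly manages Jamal. Under Jamal: Tycho (1). That's 2 in total.

2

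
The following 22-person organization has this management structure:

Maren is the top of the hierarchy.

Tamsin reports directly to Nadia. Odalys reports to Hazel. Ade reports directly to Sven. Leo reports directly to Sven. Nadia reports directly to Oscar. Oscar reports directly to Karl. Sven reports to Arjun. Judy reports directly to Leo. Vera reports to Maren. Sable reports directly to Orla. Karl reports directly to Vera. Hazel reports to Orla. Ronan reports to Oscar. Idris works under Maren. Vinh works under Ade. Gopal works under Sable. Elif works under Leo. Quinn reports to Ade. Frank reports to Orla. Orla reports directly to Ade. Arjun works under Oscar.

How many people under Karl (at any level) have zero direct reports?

9

The people in Karl's organization with no one reporting to them are Tamsin, Ronan, Quinn, Vinh, Odalys, Frank, Gopal, Elif, Judy. That is 9.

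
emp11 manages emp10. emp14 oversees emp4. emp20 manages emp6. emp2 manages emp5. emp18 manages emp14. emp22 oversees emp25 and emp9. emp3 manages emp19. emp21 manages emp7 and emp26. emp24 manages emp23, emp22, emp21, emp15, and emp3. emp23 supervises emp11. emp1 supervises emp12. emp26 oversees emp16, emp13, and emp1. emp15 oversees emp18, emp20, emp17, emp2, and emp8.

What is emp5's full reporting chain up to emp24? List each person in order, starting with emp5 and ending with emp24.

emp5 -> emp2 -> emp15 -> emp24

emp5 reports to emp2. emp2 reports to emp15. emp15 reports to emp24. emp24 is at the top.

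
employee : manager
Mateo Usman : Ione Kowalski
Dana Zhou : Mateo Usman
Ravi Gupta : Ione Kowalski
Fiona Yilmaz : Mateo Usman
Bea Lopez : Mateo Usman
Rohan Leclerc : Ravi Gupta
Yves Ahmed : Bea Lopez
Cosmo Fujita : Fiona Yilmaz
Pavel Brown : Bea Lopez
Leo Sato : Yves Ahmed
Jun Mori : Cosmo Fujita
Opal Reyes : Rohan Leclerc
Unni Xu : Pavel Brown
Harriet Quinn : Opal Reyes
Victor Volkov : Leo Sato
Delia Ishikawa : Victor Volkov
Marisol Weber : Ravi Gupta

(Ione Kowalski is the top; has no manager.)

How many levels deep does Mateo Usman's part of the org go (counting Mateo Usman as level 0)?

5

The longest chain under Mateo Usman runs Mateo Usman → Bea Lopez → Yves Ahmed → Leo Sato → Victor Volkov → Delia Ishikawa, which is 5 levels below Mateo Usman.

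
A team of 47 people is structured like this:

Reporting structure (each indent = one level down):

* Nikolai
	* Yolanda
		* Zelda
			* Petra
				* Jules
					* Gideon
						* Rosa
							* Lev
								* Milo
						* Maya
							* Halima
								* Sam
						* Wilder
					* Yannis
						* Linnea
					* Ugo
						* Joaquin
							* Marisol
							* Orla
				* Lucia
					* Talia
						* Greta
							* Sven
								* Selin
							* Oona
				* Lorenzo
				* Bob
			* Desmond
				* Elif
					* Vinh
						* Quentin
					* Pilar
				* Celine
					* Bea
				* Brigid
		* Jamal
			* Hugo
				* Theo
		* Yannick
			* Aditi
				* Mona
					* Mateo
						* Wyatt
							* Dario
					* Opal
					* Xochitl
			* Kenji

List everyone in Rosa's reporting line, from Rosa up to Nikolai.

Rosa -> Gideon -> Jules -> Petra -> Zelda -> Yolanda -> Nikolai

Rosa reports to Gideon. Gideon reports to Jules. Jules reports to Petra. Petra reports to Zelda. Zelda reports to Yolanda. Yolanda reports to Nikolai. Nikolai is at the top.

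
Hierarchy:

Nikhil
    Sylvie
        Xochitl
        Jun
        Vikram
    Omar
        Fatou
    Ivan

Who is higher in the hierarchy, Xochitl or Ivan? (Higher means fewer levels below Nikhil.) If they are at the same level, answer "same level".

Xochitl is 2 levels below Nikhil; Ivan is 1. Ivan is higher.

Ivan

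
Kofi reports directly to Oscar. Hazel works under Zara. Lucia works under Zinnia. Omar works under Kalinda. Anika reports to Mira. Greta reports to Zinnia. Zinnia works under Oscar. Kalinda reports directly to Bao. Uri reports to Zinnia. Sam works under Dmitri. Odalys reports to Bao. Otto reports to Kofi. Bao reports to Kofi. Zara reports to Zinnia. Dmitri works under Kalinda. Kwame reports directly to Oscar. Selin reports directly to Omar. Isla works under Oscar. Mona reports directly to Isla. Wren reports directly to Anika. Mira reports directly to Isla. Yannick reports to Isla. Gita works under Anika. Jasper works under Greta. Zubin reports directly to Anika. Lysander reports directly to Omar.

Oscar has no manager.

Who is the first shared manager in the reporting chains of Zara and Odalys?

Oscar

Zara's chain of managers is Zinnia, Oscar. Odalys's chain of managers is Bao, Kofi, Oscar. The first manager that appears in both chains is Oscar.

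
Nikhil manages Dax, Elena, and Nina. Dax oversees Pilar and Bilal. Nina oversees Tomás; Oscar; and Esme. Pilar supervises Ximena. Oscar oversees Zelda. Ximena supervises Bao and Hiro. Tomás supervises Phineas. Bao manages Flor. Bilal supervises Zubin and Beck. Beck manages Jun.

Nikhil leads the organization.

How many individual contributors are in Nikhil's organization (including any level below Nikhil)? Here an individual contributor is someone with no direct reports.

8

The people in Nikhil's organization with no one reporting to them are Esme, Phineas, Zelda, Jun, Zubin, Hiro, Flor, Elena. That is 8.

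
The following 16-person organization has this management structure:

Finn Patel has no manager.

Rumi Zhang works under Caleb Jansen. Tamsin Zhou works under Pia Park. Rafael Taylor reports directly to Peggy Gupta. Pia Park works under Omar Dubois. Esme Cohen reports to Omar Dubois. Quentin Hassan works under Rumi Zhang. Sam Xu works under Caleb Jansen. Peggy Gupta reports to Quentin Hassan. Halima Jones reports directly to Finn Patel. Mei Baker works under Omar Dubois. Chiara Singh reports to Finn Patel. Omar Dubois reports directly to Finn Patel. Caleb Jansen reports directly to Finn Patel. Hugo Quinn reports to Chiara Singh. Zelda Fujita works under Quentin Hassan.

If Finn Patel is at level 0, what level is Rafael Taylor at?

Chain from Rafael Taylor up to Finn Patel: Rafael Taylor → Peggy Gupta → Quentin Hassan → Rumi Zhang → Caleb Jansen → Finn Patel. That is 5 steps up, so Rafael Taylor is 5 levels below Finn Patel.

5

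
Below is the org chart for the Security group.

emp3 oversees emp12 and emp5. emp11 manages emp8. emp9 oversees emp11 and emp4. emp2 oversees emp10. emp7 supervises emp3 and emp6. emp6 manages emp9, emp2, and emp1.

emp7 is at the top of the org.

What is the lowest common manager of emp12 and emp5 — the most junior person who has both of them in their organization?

emp12's chain of managers is emp3, emp7. emp5's chain of managers is emp3, emp7. The first manager that appears in both chains is emp3.

emp3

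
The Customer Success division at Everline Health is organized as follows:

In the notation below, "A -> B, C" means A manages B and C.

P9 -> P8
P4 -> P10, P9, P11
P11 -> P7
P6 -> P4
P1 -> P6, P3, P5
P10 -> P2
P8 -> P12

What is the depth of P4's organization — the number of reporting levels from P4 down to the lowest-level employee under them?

3

The longest chain under P4 runs P4 → P9 → P8 → P12, which is 3 levels below P4.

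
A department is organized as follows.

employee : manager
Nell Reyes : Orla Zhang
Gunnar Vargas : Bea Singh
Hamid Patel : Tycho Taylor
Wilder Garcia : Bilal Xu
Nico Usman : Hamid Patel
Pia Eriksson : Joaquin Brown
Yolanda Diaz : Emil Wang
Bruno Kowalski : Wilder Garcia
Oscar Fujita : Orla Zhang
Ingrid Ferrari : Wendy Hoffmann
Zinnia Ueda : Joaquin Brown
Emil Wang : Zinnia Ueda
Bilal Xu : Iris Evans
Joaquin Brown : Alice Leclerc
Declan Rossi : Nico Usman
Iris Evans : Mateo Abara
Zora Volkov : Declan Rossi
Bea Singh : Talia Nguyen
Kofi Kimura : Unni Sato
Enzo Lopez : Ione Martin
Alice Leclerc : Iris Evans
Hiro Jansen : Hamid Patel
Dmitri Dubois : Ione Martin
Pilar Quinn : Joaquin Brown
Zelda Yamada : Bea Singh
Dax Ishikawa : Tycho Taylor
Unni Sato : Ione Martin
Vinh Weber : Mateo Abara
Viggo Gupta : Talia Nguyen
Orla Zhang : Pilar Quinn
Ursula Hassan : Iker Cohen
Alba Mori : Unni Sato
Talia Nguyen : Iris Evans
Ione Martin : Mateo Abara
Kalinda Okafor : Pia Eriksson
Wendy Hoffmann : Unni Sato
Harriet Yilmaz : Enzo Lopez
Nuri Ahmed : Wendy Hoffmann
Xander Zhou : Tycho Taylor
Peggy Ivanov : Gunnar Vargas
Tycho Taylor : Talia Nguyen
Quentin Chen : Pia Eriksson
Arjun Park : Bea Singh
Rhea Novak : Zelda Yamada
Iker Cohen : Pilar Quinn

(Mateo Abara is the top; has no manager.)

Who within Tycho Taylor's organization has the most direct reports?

Direct-report counts within Tycho Taylor's organization: Tycho Taylor has 3; Hamid Patel has 2; Nico Usman has 1; Declan Rossi has 1. The largest is 3, held by Tycho Taylor.

Tycho Taylor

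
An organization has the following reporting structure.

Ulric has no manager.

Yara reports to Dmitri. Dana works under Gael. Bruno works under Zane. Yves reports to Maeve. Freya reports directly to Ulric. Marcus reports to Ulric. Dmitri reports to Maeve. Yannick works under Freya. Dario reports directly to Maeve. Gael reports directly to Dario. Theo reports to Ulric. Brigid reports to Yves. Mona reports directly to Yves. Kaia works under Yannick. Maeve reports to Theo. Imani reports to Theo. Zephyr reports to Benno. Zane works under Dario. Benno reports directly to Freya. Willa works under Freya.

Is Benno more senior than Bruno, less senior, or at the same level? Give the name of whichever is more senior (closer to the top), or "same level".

Benno

Benno is 2 levels below Ulric; Bruno is 5. Benno is higher.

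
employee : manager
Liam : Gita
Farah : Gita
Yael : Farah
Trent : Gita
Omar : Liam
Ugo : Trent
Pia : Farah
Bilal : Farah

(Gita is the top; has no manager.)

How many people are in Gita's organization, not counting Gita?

Gita directly manages Liam, Farah, Trent. Under Liam: Omar (1). Under Farah: Bilal, Pia, Yael (3). Under Trent: Ugo (1). So Gita's organization is 3 direct reports plus everyone under them: 2 + 4 + 2 = 8.

8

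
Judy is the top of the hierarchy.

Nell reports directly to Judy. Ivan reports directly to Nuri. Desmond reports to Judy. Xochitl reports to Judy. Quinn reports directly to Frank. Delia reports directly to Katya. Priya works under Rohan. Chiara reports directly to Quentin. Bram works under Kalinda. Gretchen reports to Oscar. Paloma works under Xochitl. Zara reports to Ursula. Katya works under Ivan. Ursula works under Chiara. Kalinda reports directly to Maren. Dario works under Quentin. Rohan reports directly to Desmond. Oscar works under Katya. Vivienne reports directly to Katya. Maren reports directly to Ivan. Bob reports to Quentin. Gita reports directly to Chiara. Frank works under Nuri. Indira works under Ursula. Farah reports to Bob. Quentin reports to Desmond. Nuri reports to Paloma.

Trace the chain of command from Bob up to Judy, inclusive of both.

Bob -> Quentin -> Desmond -> Judy

Bob reports to Quentin. Quentin reports to Desmond. Desmond reports to Judy. Judy is at the top.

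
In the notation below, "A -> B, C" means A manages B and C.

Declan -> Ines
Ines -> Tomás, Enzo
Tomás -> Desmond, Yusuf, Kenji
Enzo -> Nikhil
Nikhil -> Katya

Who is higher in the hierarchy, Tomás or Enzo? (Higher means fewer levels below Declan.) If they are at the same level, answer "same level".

Both Tomás and Enzo are 2 levels below Declan.

same level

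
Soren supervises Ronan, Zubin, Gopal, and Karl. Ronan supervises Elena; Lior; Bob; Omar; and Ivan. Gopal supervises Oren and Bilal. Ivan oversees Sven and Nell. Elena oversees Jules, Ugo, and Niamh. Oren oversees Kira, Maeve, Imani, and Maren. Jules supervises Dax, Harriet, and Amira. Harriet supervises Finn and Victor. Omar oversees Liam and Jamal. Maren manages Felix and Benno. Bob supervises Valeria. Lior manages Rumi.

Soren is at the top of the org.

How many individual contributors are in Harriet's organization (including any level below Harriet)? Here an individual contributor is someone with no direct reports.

2

The people in Harriet's organization with no one reporting to them are Finn, Victor. That is 2.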